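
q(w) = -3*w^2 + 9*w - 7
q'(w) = 9 - 6*w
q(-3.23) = -67.37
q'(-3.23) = 28.38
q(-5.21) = -135.32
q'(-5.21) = 40.26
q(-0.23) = -9.23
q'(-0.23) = 10.38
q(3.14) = -8.32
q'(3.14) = -9.84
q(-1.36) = -24.79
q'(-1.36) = 17.16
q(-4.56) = -110.42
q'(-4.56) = 36.36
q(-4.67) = -114.46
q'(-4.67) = 37.02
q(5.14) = -40.00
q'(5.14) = -21.84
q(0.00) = -7.00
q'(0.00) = 9.00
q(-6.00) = -169.00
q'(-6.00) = 45.00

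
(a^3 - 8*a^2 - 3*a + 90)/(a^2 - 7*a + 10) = (a^2 - 3*a - 18)/(a - 2)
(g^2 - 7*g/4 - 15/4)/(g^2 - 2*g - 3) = (g + 5/4)/(g + 1)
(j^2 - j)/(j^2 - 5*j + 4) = j/(j - 4)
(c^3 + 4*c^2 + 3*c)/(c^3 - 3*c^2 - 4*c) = (c + 3)/(c - 4)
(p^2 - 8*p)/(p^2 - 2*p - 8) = p*(8 - p)/(-p^2 + 2*p + 8)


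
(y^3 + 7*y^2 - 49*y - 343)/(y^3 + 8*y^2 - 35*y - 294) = (y - 7)/(y - 6)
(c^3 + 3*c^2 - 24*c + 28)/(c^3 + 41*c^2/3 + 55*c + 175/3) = 3*(c^2 - 4*c + 4)/(3*c^2 + 20*c + 25)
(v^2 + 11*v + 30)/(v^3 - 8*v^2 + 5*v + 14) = (v^2 + 11*v + 30)/(v^3 - 8*v^2 + 5*v + 14)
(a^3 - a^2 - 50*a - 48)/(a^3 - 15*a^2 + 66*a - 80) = (a^2 + 7*a + 6)/(a^2 - 7*a + 10)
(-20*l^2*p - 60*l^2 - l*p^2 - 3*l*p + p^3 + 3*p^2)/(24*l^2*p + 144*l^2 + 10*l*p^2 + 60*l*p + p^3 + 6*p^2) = (-5*l*p - 15*l + p^2 + 3*p)/(6*l*p + 36*l + p^2 + 6*p)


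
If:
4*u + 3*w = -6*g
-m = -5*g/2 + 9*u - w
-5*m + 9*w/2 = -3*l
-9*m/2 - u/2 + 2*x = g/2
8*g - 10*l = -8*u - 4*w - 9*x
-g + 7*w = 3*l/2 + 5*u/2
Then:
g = 0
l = 0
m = 0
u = 0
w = 0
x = 0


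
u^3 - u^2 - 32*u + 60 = (u - 5)*(u - 2)*(u + 6)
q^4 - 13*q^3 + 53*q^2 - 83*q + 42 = (q - 7)*(q - 3)*(q - 2)*(q - 1)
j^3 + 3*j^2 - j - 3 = (j - 1)*(j + 1)*(j + 3)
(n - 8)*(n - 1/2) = n^2 - 17*n/2 + 4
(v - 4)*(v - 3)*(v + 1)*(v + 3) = v^4 - 3*v^3 - 13*v^2 + 27*v + 36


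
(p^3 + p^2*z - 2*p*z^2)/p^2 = p + z - 2*z^2/p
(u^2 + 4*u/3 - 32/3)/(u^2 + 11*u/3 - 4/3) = (3*u - 8)/(3*u - 1)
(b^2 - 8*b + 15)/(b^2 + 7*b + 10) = (b^2 - 8*b + 15)/(b^2 + 7*b + 10)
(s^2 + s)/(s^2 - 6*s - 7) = s/(s - 7)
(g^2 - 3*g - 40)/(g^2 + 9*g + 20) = (g - 8)/(g + 4)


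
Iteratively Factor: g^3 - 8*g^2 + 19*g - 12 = (g - 3)*(g^2 - 5*g + 4) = (g - 3)*(g - 1)*(g - 4)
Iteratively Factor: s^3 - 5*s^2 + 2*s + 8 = (s - 4)*(s^2 - s - 2) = (s - 4)*(s + 1)*(s - 2)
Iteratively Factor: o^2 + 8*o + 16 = (o + 4)*(o + 4)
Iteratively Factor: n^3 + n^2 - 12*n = (n)*(n^2 + n - 12) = n*(n - 3)*(n + 4)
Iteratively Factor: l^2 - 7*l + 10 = (l - 2)*(l - 5)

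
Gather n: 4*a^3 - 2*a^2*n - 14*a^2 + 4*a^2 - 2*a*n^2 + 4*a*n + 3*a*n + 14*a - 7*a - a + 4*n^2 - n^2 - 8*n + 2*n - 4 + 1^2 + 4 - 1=4*a^3 - 10*a^2 + 6*a + n^2*(3 - 2*a) + n*(-2*a^2 + 7*a - 6)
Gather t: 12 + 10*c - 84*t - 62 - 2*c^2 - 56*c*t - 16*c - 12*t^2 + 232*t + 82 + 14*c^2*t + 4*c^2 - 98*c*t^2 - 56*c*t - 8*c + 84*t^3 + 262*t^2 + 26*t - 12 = 2*c^2 - 14*c + 84*t^3 + t^2*(250 - 98*c) + t*(14*c^2 - 112*c + 174) + 20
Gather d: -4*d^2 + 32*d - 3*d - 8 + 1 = -4*d^2 + 29*d - 7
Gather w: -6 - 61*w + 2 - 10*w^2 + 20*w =-10*w^2 - 41*w - 4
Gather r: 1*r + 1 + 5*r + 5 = 6*r + 6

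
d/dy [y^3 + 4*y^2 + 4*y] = 3*y^2 + 8*y + 4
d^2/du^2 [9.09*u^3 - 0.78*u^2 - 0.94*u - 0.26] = 54.54*u - 1.56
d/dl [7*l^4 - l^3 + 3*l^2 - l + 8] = 28*l^3 - 3*l^2 + 6*l - 1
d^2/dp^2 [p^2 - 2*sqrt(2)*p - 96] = 2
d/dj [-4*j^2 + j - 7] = 1 - 8*j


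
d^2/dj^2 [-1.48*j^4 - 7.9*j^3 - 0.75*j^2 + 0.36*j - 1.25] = -17.76*j^2 - 47.4*j - 1.5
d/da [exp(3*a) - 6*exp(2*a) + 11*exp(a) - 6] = (3*exp(2*a) - 12*exp(a) + 11)*exp(a)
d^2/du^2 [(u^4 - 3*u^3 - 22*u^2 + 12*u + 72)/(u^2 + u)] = 2*(u^6 + 3*u^5 + 3*u^4 + 31*u^3 + 216*u^2 + 216*u + 72)/(u^3*(u^3 + 3*u^2 + 3*u + 1))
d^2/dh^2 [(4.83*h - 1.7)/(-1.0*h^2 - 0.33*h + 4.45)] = (-(2.0*h + 0.33)*(4.0*h + 0.66)*(4.83*h - 1.7) + (28.98*h - 0.2122)*(1.0*h^2 + 0.33*h - 4.45))/(1.0*h^2 + 0.33*h - 4.45)^3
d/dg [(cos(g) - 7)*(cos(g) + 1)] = 2*(3 - cos(g))*sin(g)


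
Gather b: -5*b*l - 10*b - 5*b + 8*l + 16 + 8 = b*(-5*l - 15) + 8*l + 24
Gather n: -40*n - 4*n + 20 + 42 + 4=66 - 44*n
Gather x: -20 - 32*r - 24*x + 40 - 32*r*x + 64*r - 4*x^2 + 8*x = 32*r - 4*x^2 + x*(-32*r - 16) + 20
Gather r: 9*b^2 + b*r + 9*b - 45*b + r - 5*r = 9*b^2 - 36*b + r*(b - 4)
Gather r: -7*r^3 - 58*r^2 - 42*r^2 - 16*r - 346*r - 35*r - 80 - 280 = -7*r^3 - 100*r^2 - 397*r - 360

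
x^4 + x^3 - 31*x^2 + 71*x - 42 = (x - 3)*(x - 2)*(x - 1)*(x + 7)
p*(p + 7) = p^2 + 7*p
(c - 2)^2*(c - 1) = c^3 - 5*c^2 + 8*c - 4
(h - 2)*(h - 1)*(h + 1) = h^3 - 2*h^2 - h + 2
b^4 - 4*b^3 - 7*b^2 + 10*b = b*(b - 5)*(b - 1)*(b + 2)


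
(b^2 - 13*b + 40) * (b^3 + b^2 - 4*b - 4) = b^5 - 12*b^4 + 23*b^3 + 88*b^2 - 108*b - 160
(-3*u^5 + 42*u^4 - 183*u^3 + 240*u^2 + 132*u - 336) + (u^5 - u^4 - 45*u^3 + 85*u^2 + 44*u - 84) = -2*u^5 + 41*u^4 - 228*u^3 + 325*u^2 + 176*u - 420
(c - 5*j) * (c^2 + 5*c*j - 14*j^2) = c^3 - 39*c*j^2 + 70*j^3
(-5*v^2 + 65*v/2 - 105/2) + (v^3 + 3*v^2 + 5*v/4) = v^3 - 2*v^2 + 135*v/4 - 105/2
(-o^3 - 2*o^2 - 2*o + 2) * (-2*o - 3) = 2*o^4 + 7*o^3 + 10*o^2 + 2*o - 6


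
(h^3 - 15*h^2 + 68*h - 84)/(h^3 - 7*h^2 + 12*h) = (h^3 - 15*h^2 + 68*h - 84)/(h*(h^2 - 7*h + 12))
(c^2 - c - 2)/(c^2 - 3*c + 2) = (c + 1)/(c - 1)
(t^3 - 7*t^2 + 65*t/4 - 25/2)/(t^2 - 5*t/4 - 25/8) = 2*(2*t^2 - 9*t + 10)/(4*t + 5)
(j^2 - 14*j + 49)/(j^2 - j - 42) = (j - 7)/(j + 6)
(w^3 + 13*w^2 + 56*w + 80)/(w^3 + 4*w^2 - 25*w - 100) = (w + 4)/(w - 5)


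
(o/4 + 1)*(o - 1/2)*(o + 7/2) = o^3/4 + 7*o^2/4 + 41*o/16 - 7/4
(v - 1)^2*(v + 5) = v^3 + 3*v^2 - 9*v + 5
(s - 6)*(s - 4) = s^2 - 10*s + 24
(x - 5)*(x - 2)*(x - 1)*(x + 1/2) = x^4 - 15*x^3/2 + 13*x^2 - 3*x/2 - 5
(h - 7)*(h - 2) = h^2 - 9*h + 14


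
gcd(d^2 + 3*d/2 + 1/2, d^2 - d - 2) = d + 1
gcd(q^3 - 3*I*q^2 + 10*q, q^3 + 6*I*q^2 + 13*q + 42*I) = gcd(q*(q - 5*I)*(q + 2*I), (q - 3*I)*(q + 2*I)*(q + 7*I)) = q + 2*I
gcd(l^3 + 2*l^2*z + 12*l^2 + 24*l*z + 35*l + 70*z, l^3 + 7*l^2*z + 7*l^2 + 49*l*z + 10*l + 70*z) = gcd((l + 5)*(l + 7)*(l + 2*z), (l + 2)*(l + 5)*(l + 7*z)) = l + 5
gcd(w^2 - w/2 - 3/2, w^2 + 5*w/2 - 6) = w - 3/2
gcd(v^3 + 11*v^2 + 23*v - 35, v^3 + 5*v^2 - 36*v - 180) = v + 5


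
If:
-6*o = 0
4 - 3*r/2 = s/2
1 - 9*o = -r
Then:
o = 0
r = -1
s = 11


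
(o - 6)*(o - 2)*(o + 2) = o^3 - 6*o^2 - 4*o + 24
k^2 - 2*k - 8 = (k - 4)*(k + 2)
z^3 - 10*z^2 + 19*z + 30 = (z - 6)*(z - 5)*(z + 1)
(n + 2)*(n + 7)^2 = n^3 + 16*n^2 + 77*n + 98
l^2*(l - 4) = l^3 - 4*l^2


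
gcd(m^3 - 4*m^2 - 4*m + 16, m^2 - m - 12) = m - 4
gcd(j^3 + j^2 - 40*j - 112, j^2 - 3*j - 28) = j^2 - 3*j - 28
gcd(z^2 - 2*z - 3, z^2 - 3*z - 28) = 1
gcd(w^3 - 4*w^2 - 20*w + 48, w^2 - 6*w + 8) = w - 2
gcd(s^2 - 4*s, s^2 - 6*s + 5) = 1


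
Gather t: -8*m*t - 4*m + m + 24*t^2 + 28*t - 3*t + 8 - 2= -3*m + 24*t^2 + t*(25 - 8*m) + 6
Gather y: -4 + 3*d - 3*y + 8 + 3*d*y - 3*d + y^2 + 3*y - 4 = 3*d*y + y^2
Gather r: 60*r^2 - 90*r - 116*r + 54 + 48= 60*r^2 - 206*r + 102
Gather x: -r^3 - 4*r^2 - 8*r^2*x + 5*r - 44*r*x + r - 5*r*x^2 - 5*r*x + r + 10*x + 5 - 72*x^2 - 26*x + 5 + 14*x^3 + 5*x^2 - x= -r^3 - 4*r^2 + 7*r + 14*x^3 + x^2*(-5*r - 67) + x*(-8*r^2 - 49*r - 17) + 10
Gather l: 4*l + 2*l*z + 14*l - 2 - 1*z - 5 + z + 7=l*(2*z + 18)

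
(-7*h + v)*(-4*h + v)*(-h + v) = -28*h^3 + 39*h^2*v - 12*h*v^2 + v^3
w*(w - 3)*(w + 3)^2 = w^4 + 3*w^3 - 9*w^2 - 27*w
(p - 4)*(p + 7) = p^2 + 3*p - 28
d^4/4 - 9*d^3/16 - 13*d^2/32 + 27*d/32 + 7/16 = (d/4 + 1/4)*(d - 2)*(d - 7/4)*(d + 1/2)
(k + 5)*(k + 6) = k^2 + 11*k + 30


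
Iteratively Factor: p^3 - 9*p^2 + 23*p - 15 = (p - 1)*(p^2 - 8*p + 15) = (p - 3)*(p - 1)*(p - 5)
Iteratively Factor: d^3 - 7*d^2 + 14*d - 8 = (d - 2)*(d^2 - 5*d + 4) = (d - 4)*(d - 2)*(d - 1)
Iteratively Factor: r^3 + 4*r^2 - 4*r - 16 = (r + 4)*(r^2 - 4) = (r - 2)*(r + 4)*(r + 2)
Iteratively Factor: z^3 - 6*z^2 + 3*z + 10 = (z - 5)*(z^2 - z - 2) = (z - 5)*(z - 2)*(z + 1)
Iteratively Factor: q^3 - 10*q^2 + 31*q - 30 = (q - 2)*(q^2 - 8*q + 15) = (q - 5)*(q - 2)*(q - 3)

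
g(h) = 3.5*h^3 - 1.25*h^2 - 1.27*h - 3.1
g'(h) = 10.5*h^2 - 2.5*h - 1.27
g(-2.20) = -43.62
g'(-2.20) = 55.05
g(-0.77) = -4.46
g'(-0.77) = 6.88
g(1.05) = -1.76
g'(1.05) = 7.68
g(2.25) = 27.58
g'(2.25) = 46.26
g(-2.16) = -41.46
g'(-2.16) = 53.12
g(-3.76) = -202.05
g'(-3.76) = 156.57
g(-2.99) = -104.04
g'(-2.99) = 100.08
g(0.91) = -2.65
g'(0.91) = 5.15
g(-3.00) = -105.04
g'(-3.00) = 100.73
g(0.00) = -3.10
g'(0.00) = -1.27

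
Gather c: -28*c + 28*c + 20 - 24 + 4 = 0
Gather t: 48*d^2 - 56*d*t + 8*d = 48*d^2 - 56*d*t + 8*d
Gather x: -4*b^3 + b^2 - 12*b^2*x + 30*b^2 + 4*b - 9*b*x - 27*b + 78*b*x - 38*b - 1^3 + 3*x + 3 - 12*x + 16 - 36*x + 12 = -4*b^3 + 31*b^2 - 61*b + x*(-12*b^2 + 69*b - 45) + 30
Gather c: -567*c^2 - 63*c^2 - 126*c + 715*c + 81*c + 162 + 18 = -630*c^2 + 670*c + 180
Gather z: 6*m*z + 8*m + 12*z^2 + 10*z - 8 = 8*m + 12*z^2 + z*(6*m + 10) - 8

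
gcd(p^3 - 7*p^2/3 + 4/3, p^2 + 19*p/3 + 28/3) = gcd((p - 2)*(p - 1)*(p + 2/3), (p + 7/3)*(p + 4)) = 1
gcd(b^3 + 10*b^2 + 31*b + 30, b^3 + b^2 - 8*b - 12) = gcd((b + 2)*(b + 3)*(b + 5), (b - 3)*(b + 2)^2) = b + 2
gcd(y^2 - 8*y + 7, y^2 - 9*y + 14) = y - 7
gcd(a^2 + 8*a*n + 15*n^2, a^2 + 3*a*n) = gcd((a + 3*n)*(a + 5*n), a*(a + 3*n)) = a + 3*n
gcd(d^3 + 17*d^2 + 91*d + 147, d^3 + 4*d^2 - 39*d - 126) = d^2 + 10*d + 21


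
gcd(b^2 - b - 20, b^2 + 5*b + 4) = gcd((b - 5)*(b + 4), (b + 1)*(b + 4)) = b + 4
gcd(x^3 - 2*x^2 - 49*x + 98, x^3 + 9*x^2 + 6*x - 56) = x^2 + 5*x - 14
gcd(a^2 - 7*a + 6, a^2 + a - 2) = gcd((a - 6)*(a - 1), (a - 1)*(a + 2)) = a - 1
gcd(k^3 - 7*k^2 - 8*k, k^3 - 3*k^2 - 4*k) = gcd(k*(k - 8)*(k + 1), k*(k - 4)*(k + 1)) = k^2 + k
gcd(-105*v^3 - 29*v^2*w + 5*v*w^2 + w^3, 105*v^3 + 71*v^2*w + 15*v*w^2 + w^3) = 21*v^2 + 10*v*w + w^2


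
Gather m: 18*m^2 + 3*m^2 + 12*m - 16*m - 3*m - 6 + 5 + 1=21*m^2 - 7*m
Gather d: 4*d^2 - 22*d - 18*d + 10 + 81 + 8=4*d^2 - 40*d + 99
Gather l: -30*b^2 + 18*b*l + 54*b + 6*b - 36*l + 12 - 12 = -30*b^2 + 60*b + l*(18*b - 36)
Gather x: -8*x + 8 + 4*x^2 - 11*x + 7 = 4*x^2 - 19*x + 15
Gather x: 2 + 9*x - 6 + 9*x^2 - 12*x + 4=9*x^2 - 3*x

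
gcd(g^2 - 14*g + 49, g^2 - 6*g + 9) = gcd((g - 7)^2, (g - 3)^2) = 1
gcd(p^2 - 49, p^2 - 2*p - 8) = 1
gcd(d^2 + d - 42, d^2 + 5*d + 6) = 1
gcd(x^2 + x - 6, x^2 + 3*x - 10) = x - 2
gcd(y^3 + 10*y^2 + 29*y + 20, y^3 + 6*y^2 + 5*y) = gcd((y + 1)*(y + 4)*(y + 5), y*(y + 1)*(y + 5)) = y^2 + 6*y + 5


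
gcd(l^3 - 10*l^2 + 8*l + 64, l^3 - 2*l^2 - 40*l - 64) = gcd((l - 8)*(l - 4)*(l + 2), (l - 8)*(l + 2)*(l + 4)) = l^2 - 6*l - 16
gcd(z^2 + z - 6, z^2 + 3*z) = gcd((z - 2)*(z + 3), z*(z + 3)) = z + 3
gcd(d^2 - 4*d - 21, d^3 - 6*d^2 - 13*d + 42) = d^2 - 4*d - 21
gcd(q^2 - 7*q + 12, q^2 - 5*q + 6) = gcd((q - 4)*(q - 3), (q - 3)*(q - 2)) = q - 3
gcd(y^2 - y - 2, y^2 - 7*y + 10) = y - 2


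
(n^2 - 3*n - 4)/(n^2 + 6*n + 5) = (n - 4)/(n + 5)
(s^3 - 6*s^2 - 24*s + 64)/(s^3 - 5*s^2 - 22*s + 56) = (s - 8)/(s - 7)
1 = 1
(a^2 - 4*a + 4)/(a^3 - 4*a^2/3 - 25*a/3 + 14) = 3*(a - 2)/(3*a^2 + 2*a - 21)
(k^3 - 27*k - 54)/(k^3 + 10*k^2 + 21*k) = (k^2 - 3*k - 18)/(k*(k + 7))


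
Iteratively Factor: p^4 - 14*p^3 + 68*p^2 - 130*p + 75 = (p - 5)*(p^3 - 9*p^2 + 23*p - 15) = (p - 5)^2*(p^2 - 4*p + 3) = (p - 5)^2*(p - 1)*(p - 3)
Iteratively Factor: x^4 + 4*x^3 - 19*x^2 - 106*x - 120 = (x + 3)*(x^3 + x^2 - 22*x - 40) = (x + 3)*(x + 4)*(x^2 - 3*x - 10) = (x + 2)*(x + 3)*(x + 4)*(x - 5)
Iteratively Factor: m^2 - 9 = (m + 3)*(m - 3)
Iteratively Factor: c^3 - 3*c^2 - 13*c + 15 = (c - 1)*(c^2 - 2*c - 15) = (c - 1)*(c + 3)*(c - 5)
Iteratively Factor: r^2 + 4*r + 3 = (r + 3)*(r + 1)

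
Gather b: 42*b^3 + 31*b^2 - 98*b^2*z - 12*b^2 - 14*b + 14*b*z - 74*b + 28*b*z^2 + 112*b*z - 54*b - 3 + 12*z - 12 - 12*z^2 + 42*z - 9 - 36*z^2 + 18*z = 42*b^3 + b^2*(19 - 98*z) + b*(28*z^2 + 126*z - 142) - 48*z^2 + 72*z - 24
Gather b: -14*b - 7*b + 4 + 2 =6 - 21*b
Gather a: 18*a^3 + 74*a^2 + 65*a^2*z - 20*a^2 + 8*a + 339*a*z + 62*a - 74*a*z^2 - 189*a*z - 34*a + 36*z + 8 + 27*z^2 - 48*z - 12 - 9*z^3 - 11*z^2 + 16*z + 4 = 18*a^3 + a^2*(65*z + 54) + a*(-74*z^2 + 150*z + 36) - 9*z^3 + 16*z^2 + 4*z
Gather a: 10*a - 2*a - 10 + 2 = 8*a - 8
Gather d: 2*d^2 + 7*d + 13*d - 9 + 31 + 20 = 2*d^2 + 20*d + 42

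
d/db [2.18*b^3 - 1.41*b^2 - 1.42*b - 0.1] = 6.54*b^2 - 2.82*b - 1.42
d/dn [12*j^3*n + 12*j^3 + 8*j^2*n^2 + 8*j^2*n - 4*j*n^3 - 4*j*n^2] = 4*j*(3*j^2 + 4*j*n + 2*j - 3*n^2 - 2*n)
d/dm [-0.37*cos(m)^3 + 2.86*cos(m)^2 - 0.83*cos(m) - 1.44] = (1.11*cos(m)^2 - 5.72*cos(m) + 0.83)*sin(m)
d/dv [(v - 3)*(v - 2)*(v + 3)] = 3*v^2 - 4*v - 9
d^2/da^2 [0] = 0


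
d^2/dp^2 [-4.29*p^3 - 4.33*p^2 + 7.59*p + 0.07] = -25.74*p - 8.66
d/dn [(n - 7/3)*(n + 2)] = 2*n - 1/3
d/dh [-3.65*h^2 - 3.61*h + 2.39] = -7.3*h - 3.61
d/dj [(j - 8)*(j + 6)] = 2*j - 2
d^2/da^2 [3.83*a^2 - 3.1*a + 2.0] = 7.66000000000000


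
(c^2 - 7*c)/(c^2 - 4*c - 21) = c/(c + 3)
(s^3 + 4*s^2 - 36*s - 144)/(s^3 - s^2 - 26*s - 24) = (s + 6)/(s + 1)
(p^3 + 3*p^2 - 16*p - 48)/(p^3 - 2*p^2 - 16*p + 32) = (p + 3)/(p - 2)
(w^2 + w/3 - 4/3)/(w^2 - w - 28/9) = 3*(w - 1)/(3*w - 7)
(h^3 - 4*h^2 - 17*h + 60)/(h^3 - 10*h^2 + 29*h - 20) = (h^2 + h - 12)/(h^2 - 5*h + 4)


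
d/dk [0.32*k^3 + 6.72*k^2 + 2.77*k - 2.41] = 0.96*k^2 + 13.44*k + 2.77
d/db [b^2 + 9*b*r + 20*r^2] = 2*b + 9*r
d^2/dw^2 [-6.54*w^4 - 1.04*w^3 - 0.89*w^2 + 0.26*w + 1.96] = -78.48*w^2 - 6.24*w - 1.78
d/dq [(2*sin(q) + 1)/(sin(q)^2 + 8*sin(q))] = 2*(-sin(q) + cos(q)^2 - 5)*cos(q)/((sin(q) + 8)^2*sin(q)^2)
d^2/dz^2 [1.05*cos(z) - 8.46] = -1.05*cos(z)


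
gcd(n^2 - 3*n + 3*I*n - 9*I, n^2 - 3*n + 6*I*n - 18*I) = n - 3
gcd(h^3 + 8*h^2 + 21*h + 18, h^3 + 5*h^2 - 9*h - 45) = h + 3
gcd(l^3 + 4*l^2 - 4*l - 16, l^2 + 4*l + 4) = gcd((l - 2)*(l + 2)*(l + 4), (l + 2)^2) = l + 2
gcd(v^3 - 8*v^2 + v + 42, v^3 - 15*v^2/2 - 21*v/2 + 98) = v - 7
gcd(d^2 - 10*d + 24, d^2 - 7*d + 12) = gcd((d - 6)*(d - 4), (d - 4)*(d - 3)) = d - 4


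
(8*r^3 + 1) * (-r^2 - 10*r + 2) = -8*r^5 - 80*r^4 + 16*r^3 - r^2 - 10*r + 2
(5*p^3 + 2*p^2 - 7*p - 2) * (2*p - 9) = 10*p^4 - 41*p^3 - 32*p^2 + 59*p + 18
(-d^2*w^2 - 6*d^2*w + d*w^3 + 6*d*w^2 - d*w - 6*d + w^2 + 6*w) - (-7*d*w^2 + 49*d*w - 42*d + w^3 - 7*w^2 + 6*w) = -d^2*w^2 - 6*d^2*w + d*w^3 + 13*d*w^2 - 50*d*w + 36*d - w^3 + 8*w^2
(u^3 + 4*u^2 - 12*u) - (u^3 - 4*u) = 4*u^2 - 8*u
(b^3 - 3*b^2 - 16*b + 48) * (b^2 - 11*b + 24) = b^5 - 14*b^4 + 41*b^3 + 152*b^2 - 912*b + 1152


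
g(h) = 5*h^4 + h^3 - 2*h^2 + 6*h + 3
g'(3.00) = 561.00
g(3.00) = 435.00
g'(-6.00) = -4182.00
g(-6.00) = 6159.00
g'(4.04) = 1357.59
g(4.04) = 1392.51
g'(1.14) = 34.97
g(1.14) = 17.17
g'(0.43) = 6.42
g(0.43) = 5.46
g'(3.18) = 666.77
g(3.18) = 545.32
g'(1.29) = 48.77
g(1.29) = 23.40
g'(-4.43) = -1656.17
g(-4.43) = 1775.92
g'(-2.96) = -474.56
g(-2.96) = 325.61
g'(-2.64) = -330.53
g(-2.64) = 197.70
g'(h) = 20*h^3 + 3*h^2 - 4*h + 6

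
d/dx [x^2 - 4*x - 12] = 2*x - 4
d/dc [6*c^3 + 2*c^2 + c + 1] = 18*c^2 + 4*c + 1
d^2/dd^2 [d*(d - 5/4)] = 2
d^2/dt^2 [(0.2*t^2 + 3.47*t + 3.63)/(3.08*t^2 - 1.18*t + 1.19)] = (67.289376*t^3 + 202.215552*t^2 - 155.466696*t - 6.18894)/(29.218112*t^6 - 33.581856*t^5 + 46.732224*t^4 - 27.592648*t^3 + 18.055632*t^2 - 5.012994*t + 1.685159)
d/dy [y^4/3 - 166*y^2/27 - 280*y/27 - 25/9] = 4*y^3/3 - 332*y/27 - 280/27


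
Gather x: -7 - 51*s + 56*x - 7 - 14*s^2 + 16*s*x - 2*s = -14*s^2 - 53*s + x*(16*s + 56) - 14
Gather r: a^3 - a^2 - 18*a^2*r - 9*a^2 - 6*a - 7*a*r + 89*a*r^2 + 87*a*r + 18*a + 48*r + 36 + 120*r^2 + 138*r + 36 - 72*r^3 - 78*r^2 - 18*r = a^3 - 10*a^2 + 12*a - 72*r^3 + r^2*(89*a + 42) + r*(-18*a^2 + 80*a + 168) + 72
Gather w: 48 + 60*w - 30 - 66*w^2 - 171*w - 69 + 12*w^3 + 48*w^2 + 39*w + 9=12*w^3 - 18*w^2 - 72*w - 42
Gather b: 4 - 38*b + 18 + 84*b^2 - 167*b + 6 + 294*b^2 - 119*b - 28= 378*b^2 - 324*b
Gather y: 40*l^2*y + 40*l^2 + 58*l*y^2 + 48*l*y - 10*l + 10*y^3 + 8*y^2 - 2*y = 40*l^2 - 10*l + 10*y^3 + y^2*(58*l + 8) + y*(40*l^2 + 48*l - 2)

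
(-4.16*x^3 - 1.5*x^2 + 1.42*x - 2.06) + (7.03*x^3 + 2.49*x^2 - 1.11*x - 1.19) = 2.87*x^3 + 0.99*x^2 + 0.31*x - 3.25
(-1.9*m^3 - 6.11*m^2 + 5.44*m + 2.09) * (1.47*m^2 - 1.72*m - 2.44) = -2.793*m^5 - 5.7137*m^4 + 23.142*m^3 + 8.6239*m^2 - 16.8684*m - 5.0996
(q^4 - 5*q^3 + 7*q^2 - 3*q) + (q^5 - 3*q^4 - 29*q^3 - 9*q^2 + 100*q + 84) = q^5 - 2*q^4 - 34*q^3 - 2*q^2 + 97*q + 84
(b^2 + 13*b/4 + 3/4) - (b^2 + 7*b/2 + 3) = -b/4 - 9/4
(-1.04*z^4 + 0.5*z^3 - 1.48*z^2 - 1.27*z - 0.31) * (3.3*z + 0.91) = -3.432*z^5 + 0.7036*z^4 - 4.429*z^3 - 5.5378*z^2 - 2.1787*z - 0.2821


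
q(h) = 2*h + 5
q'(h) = 2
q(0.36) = 5.72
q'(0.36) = 2.00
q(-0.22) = 4.56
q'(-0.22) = 2.00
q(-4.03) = -3.06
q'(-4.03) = 2.00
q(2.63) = 10.26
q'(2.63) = 2.00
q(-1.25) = 2.50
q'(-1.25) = 2.00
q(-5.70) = -6.40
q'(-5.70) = 2.00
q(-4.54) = -4.08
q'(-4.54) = 2.00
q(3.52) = 12.04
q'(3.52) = 2.00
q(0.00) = 5.00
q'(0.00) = 2.00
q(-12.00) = -19.00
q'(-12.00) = 2.00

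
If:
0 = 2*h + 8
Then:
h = -4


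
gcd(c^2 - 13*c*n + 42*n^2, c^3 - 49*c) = 1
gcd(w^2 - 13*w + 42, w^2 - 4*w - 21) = w - 7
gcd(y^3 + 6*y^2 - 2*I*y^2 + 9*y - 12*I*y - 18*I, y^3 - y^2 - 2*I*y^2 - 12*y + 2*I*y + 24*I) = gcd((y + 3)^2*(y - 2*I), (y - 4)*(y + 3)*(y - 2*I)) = y^2 + y*(3 - 2*I) - 6*I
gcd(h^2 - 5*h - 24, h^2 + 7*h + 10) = 1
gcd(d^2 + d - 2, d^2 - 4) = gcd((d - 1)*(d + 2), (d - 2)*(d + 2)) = d + 2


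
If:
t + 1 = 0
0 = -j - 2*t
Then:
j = 2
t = -1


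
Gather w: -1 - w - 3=-w - 4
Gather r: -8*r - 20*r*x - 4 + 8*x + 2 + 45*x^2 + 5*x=r*(-20*x - 8) + 45*x^2 + 13*x - 2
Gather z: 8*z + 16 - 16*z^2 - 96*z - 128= -16*z^2 - 88*z - 112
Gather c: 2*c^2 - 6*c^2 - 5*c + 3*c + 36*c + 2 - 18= -4*c^2 + 34*c - 16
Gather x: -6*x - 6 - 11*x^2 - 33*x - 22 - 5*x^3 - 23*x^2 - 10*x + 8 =-5*x^3 - 34*x^2 - 49*x - 20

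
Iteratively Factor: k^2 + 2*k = (k)*(k + 2)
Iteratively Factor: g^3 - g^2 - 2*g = (g)*(g^2 - g - 2) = g*(g + 1)*(g - 2)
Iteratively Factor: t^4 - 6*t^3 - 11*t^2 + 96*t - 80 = (t - 1)*(t^3 - 5*t^2 - 16*t + 80) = (t - 4)*(t - 1)*(t^2 - t - 20) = (t - 4)*(t - 1)*(t + 4)*(t - 5)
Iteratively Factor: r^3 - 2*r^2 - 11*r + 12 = (r - 4)*(r^2 + 2*r - 3) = (r - 4)*(r + 3)*(r - 1)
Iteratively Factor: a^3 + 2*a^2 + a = (a + 1)*(a^2 + a) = a*(a + 1)*(a + 1)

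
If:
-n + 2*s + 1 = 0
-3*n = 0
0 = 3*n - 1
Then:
No Solution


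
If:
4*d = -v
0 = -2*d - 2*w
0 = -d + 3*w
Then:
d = 0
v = 0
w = 0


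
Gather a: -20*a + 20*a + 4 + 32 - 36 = 0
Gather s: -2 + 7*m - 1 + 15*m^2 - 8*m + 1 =15*m^2 - m - 2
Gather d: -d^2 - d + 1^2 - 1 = -d^2 - d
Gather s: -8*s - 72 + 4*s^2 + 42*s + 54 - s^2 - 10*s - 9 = 3*s^2 + 24*s - 27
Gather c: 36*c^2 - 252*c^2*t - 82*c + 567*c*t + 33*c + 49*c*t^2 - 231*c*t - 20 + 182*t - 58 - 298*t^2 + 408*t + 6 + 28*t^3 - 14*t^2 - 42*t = c^2*(36 - 252*t) + c*(49*t^2 + 336*t - 49) + 28*t^3 - 312*t^2 + 548*t - 72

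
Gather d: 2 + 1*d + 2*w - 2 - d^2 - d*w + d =-d^2 + d*(2 - w) + 2*w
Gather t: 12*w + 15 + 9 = 12*w + 24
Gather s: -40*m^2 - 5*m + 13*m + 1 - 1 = -40*m^2 + 8*m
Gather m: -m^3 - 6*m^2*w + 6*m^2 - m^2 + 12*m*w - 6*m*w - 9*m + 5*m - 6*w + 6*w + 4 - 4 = -m^3 + m^2*(5 - 6*w) + m*(6*w - 4)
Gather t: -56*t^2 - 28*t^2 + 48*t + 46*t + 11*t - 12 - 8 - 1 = -84*t^2 + 105*t - 21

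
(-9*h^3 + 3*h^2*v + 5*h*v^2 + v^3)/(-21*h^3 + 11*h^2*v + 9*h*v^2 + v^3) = (3*h + v)/(7*h + v)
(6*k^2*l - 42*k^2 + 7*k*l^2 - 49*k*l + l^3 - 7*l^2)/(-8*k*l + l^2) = (-6*k^2*l + 42*k^2 - 7*k*l^2 + 49*k*l - l^3 + 7*l^2)/(l*(8*k - l))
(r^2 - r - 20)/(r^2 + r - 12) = (r - 5)/(r - 3)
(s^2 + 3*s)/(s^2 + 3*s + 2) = s*(s + 3)/(s^2 + 3*s + 2)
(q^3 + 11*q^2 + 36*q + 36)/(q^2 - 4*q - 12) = (q^2 + 9*q + 18)/(q - 6)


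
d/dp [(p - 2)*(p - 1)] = 2*p - 3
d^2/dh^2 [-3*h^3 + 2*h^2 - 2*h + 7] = 4 - 18*h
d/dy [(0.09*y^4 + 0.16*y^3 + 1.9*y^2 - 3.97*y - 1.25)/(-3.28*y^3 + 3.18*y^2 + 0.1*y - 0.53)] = (-0.2952*y^6 + 0.5724*y^5 + 6.7678*y^4 - 26.202*y^3 + 0.260199999999999*y^2 + 5.936*y + 2.2291)/(10.7584*y^6 - 20.8608*y^5 + 9.4564*y^4 + 4.1128*y^3 - 3.3608*y^2 - 0.106*y + 0.2809)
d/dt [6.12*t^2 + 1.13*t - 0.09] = 12.24*t + 1.13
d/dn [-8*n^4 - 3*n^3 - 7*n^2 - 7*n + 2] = -32*n^3 - 9*n^2 - 14*n - 7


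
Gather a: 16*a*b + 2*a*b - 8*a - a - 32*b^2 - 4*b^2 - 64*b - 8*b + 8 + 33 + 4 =a*(18*b - 9) - 36*b^2 - 72*b + 45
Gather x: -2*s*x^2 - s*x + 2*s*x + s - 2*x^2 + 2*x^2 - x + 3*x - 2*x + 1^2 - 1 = -2*s*x^2 + s*x + s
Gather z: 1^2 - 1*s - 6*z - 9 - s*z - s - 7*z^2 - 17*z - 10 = -2*s - 7*z^2 + z*(-s - 23) - 18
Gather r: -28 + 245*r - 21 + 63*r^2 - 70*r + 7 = 63*r^2 + 175*r - 42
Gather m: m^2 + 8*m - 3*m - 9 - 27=m^2 + 5*m - 36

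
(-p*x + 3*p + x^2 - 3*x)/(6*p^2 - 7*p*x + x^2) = (x - 3)/(-6*p + x)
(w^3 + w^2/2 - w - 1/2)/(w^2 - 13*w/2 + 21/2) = (2*w^3 + w^2 - 2*w - 1)/(2*w^2 - 13*w + 21)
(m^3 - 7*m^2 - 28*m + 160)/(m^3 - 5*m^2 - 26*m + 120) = (m - 8)/(m - 6)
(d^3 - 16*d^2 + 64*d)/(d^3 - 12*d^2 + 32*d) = (d - 8)/(d - 4)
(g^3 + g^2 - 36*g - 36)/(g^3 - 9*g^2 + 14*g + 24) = (g + 6)/(g - 4)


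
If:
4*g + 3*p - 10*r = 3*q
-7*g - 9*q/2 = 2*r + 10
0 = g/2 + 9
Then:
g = -18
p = 26*r/9 + 448/9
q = 232/9 - 4*r/9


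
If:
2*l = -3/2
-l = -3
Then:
No Solution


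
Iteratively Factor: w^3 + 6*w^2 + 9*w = (w)*(w^2 + 6*w + 9) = w*(w + 3)*(w + 3)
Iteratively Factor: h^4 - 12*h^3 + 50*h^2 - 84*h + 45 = (h - 5)*(h^3 - 7*h^2 + 15*h - 9) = (h - 5)*(h - 3)*(h^2 - 4*h + 3) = (h - 5)*(h - 3)^2*(h - 1)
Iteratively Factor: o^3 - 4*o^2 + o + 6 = (o + 1)*(o^2 - 5*o + 6) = (o - 3)*(o + 1)*(o - 2)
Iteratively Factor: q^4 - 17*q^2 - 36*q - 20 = (q + 1)*(q^3 - q^2 - 16*q - 20) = (q - 5)*(q + 1)*(q^2 + 4*q + 4) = (q - 5)*(q + 1)*(q + 2)*(q + 2)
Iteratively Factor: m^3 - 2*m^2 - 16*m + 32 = (m - 4)*(m^2 + 2*m - 8) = (m - 4)*(m + 4)*(m - 2)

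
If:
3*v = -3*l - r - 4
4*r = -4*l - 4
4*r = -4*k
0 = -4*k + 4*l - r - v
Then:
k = 11/5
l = 6/5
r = -11/5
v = -9/5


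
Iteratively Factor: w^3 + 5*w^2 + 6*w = (w + 2)*(w^2 + 3*w) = (w + 2)*(w + 3)*(w)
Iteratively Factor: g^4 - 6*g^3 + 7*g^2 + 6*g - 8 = (g - 2)*(g^3 - 4*g^2 - g + 4) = (g - 2)*(g + 1)*(g^2 - 5*g + 4) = (g - 4)*(g - 2)*(g + 1)*(g - 1)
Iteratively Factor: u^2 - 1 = (u - 1)*(u + 1)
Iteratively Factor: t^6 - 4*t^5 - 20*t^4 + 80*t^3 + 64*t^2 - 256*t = (t - 2)*(t^5 - 2*t^4 - 24*t^3 + 32*t^2 + 128*t) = (t - 2)*(t + 4)*(t^4 - 6*t^3 + 32*t) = (t - 4)*(t - 2)*(t + 4)*(t^3 - 2*t^2 - 8*t) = (t - 4)*(t - 2)*(t + 2)*(t + 4)*(t^2 - 4*t) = (t - 4)^2*(t - 2)*(t + 2)*(t + 4)*(t)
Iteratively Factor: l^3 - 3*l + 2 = (l - 1)*(l^2 + l - 2) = (l - 1)^2*(l + 2)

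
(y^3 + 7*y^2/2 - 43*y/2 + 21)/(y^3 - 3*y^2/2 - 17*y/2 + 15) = (2*y^2 + 11*y - 21)/(2*y^2 + y - 15)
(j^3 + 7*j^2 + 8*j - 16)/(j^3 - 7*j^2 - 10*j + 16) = (j^2 + 8*j + 16)/(j^2 - 6*j - 16)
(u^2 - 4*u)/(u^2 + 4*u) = (u - 4)/(u + 4)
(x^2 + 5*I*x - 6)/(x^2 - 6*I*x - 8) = (-x^2 - 5*I*x + 6)/(-x^2 + 6*I*x + 8)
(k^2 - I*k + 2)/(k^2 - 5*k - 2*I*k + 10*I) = (k + I)/(k - 5)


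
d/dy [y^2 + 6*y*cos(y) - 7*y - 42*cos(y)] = -6*y*sin(y) + 2*y + 42*sin(y) + 6*cos(y) - 7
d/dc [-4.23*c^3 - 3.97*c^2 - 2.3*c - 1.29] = -12.69*c^2 - 7.94*c - 2.3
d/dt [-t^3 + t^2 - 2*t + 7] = -3*t^2 + 2*t - 2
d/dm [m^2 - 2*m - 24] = 2*m - 2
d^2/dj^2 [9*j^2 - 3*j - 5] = 18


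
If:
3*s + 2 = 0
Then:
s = -2/3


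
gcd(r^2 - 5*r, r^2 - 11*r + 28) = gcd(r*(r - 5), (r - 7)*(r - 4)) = 1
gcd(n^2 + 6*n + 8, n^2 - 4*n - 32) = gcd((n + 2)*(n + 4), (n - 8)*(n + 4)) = n + 4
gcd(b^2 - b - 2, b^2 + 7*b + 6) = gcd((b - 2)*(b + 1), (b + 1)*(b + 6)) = b + 1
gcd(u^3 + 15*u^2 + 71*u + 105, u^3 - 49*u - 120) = u^2 + 8*u + 15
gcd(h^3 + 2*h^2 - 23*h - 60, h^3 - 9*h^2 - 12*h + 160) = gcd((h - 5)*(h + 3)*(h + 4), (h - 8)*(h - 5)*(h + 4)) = h^2 - h - 20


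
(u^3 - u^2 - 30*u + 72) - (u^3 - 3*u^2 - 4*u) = 2*u^2 - 26*u + 72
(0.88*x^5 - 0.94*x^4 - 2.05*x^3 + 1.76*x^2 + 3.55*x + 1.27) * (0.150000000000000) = 0.132*x^5 - 0.141*x^4 - 0.3075*x^3 + 0.264*x^2 + 0.5325*x + 0.1905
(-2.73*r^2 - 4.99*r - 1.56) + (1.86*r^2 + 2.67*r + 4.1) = -0.87*r^2 - 2.32*r + 2.54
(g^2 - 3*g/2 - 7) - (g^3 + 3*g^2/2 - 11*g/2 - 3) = -g^3 - g^2/2 + 4*g - 4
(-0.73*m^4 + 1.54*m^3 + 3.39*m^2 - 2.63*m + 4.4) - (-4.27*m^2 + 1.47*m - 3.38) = -0.73*m^4 + 1.54*m^3 + 7.66*m^2 - 4.1*m + 7.78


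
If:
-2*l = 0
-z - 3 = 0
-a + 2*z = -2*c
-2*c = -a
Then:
No Solution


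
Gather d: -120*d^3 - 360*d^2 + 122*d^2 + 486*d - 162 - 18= -120*d^3 - 238*d^2 + 486*d - 180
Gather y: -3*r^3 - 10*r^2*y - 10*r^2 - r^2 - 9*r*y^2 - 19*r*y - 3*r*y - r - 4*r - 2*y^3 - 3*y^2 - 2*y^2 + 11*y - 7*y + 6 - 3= -3*r^3 - 11*r^2 - 5*r - 2*y^3 + y^2*(-9*r - 5) + y*(-10*r^2 - 22*r + 4) + 3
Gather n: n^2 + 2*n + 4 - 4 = n^2 + 2*n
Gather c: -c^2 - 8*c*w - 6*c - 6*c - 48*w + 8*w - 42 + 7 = -c^2 + c*(-8*w - 12) - 40*w - 35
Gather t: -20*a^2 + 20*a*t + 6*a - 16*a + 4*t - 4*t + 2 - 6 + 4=-20*a^2 + 20*a*t - 10*a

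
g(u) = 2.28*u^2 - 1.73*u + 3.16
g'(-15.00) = -70.13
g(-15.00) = 542.11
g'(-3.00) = -15.41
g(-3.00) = 28.87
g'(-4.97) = -24.39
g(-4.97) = 68.08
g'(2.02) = 7.48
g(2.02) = 8.97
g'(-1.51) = -8.62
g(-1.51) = 10.97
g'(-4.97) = -24.39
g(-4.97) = 68.08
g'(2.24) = 8.48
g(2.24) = 10.72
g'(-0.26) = -2.92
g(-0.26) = 3.76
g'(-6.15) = -29.77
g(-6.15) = 100.03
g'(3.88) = 15.96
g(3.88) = 30.77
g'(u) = 4.56*u - 1.73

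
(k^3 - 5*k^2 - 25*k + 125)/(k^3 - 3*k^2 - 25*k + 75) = (k - 5)/(k - 3)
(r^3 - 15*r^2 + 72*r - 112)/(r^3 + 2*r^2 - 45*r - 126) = (r^2 - 8*r + 16)/(r^2 + 9*r + 18)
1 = 1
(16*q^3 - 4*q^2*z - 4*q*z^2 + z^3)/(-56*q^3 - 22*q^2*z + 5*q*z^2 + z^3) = (-2*q + z)/(7*q + z)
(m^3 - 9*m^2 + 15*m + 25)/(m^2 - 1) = (m^2 - 10*m + 25)/(m - 1)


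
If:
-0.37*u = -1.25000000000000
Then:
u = 3.38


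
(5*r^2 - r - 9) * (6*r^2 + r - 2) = 30*r^4 - r^3 - 65*r^2 - 7*r + 18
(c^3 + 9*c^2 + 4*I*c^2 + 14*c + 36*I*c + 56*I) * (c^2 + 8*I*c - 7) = c^5 + 9*c^4 + 12*I*c^4 - 25*c^3 + 108*I*c^3 - 351*c^2 + 140*I*c^2 - 546*c - 252*I*c - 392*I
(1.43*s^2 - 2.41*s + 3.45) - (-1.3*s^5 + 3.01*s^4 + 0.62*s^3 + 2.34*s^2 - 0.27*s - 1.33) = 1.3*s^5 - 3.01*s^4 - 0.62*s^3 - 0.91*s^2 - 2.14*s + 4.78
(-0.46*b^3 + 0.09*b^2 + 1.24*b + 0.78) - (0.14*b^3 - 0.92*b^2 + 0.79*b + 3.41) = -0.6*b^3 + 1.01*b^2 + 0.45*b - 2.63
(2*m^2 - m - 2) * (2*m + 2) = 4*m^3 + 2*m^2 - 6*m - 4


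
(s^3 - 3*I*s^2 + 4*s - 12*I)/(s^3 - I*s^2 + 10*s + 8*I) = (s^2 - 5*I*s - 6)/(s^2 - 3*I*s + 4)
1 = 1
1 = 1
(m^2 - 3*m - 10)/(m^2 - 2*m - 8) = (m - 5)/(m - 4)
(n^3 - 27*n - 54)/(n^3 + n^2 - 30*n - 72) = (n + 3)/(n + 4)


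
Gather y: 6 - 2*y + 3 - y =9 - 3*y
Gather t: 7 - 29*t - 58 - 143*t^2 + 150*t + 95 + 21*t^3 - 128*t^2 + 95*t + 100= 21*t^3 - 271*t^2 + 216*t + 144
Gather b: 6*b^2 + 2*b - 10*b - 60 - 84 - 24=6*b^2 - 8*b - 168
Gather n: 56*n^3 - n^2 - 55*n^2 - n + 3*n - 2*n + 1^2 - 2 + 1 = 56*n^3 - 56*n^2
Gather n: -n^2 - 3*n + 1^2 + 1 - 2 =-n^2 - 3*n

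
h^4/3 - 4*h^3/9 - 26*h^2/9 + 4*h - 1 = (h/3 + 1)*(h - 3)*(h - 1)*(h - 1/3)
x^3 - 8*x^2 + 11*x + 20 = (x - 5)*(x - 4)*(x + 1)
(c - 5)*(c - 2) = c^2 - 7*c + 10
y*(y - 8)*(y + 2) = y^3 - 6*y^2 - 16*y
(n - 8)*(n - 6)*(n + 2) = n^3 - 12*n^2 + 20*n + 96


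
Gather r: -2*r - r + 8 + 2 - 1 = 9 - 3*r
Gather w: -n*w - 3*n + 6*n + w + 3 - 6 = 3*n + w*(1 - n) - 3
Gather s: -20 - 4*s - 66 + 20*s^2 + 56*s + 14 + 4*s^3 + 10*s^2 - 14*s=4*s^3 + 30*s^2 + 38*s - 72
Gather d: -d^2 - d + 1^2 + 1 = -d^2 - d + 2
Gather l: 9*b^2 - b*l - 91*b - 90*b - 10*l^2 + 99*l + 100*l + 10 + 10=9*b^2 - 181*b - 10*l^2 + l*(199 - b) + 20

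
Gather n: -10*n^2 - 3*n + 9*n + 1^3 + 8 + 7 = -10*n^2 + 6*n + 16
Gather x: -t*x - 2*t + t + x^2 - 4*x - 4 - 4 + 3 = -t + x^2 + x*(-t - 4) - 5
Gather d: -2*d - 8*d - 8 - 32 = -10*d - 40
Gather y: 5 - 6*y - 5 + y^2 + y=y^2 - 5*y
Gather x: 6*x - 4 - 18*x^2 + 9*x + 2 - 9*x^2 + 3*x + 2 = -27*x^2 + 18*x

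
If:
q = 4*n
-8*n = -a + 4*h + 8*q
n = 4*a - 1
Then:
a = q/16 + 1/4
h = 1/16 - 159*q/64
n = q/4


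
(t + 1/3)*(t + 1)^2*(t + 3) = t^4 + 16*t^3/3 + 26*t^2/3 + 16*t/3 + 1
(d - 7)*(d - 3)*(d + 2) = d^3 - 8*d^2 + d + 42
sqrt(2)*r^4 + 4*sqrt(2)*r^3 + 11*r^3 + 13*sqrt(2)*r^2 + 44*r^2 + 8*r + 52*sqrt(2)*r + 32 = (r + 4)*(r + sqrt(2))*(r + 4*sqrt(2))*(sqrt(2)*r + 1)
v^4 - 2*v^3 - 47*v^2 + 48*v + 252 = (v - 7)*(v - 3)*(v + 2)*(v + 6)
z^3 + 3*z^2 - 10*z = z*(z - 2)*(z + 5)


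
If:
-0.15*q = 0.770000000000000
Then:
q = -5.13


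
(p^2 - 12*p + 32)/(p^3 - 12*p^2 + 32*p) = 1/p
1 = 1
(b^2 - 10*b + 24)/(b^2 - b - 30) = (b - 4)/(b + 5)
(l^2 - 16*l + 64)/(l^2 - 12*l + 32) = (l - 8)/(l - 4)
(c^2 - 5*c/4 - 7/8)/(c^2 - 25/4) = (8*c^2 - 10*c - 7)/(2*(4*c^2 - 25))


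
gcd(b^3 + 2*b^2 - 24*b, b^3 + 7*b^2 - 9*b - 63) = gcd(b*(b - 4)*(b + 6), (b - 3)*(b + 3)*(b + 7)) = 1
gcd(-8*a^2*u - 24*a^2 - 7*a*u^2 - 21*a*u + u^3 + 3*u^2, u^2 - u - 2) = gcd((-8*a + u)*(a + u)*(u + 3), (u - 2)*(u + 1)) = 1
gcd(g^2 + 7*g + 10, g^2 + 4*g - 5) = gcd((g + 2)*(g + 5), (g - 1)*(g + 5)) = g + 5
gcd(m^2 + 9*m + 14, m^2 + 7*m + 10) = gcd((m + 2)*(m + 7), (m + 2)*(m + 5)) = m + 2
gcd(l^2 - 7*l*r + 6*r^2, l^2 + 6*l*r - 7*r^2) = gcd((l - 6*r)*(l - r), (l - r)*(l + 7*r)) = -l + r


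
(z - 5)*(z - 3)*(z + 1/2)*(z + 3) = z^4 - 9*z^3/2 - 23*z^2/2 + 81*z/2 + 45/2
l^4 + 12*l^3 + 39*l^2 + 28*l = l*(l + 1)*(l + 4)*(l + 7)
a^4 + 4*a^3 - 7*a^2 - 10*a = a*(a - 2)*(a + 1)*(a + 5)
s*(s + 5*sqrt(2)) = s^2 + 5*sqrt(2)*s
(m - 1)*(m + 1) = m^2 - 1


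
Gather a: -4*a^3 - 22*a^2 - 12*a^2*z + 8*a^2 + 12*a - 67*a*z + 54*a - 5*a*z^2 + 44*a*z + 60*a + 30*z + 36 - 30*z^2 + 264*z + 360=-4*a^3 + a^2*(-12*z - 14) + a*(-5*z^2 - 23*z + 126) - 30*z^2 + 294*z + 396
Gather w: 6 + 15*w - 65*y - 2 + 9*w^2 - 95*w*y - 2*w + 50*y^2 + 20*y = 9*w^2 + w*(13 - 95*y) + 50*y^2 - 45*y + 4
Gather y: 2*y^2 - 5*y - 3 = 2*y^2 - 5*y - 3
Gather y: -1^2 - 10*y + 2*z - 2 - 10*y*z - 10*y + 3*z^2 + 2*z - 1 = y*(-10*z - 20) + 3*z^2 + 4*z - 4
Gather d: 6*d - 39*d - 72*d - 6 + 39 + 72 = 105 - 105*d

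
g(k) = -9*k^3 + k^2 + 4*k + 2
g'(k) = -27*k^2 + 2*k + 4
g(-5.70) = 1678.43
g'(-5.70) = -884.63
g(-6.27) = 2234.66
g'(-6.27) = -1069.99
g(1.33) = -12.08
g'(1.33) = -41.10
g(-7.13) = 3286.52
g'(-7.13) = -1382.86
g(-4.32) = 728.98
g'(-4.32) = -508.52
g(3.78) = -454.68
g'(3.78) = -374.23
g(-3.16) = 283.34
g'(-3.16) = -271.93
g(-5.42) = 1442.68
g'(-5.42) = -800.00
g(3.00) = -220.00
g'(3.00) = -233.00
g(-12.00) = 15650.00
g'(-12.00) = -3908.00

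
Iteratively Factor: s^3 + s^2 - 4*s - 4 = (s + 2)*(s^2 - s - 2) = (s - 2)*(s + 2)*(s + 1)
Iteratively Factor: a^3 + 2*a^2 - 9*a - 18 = (a + 2)*(a^2 - 9) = (a - 3)*(a + 2)*(a + 3)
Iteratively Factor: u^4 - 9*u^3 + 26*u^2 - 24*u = (u - 2)*(u^3 - 7*u^2 + 12*u) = (u - 3)*(u - 2)*(u^2 - 4*u) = (u - 4)*(u - 3)*(u - 2)*(u)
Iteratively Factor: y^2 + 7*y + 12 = (y + 4)*(y + 3)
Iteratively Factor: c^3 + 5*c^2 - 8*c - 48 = (c + 4)*(c^2 + c - 12) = (c - 3)*(c + 4)*(c + 4)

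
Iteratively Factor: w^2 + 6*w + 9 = (w + 3)*(w + 3)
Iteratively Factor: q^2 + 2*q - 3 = (q + 3)*(q - 1)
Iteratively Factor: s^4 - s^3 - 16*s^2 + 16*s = (s)*(s^3 - s^2 - 16*s + 16) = s*(s - 1)*(s^2 - 16) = s*(s - 1)*(s + 4)*(s - 4)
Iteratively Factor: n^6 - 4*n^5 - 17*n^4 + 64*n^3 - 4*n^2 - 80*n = (n - 2)*(n^5 - 2*n^4 - 21*n^3 + 22*n^2 + 40*n) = n*(n - 2)*(n^4 - 2*n^3 - 21*n^2 + 22*n + 40) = n*(n - 2)*(n + 4)*(n^3 - 6*n^2 + 3*n + 10) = n*(n - 2)*(n + 1)*(n + 4)*(n^2 - 7*n + 10) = n*(n - 5)*(n - 2)*(n + 1)*(n + 4)*(n - 2)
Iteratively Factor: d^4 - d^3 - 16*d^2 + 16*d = (d - 4)*(d^3 + 3*d^2 - 4*d) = (d - 4)*(d + 4)*(d^2 - d) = d*(d - 4)*(d + 4)*(d - 1)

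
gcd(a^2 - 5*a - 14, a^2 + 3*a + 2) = a + 2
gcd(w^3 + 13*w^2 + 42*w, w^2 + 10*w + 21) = w + 7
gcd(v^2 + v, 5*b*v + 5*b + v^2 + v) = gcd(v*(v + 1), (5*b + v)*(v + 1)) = v + 1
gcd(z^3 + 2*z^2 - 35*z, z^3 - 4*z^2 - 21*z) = z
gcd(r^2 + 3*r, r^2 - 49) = 1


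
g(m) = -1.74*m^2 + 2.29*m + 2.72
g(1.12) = 3.10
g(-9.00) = -158.83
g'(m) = 2.29 - 3.48*m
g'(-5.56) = 21.64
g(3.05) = -6.48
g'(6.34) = -19.77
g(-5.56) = -63.80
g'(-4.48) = 17.88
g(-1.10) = -1.90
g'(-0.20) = 2.99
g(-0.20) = 2.19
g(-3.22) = -22.69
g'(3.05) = -8.32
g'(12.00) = -39.47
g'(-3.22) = 13.50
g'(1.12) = -1.61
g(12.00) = -220.36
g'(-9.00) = 33.61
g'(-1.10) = 6.12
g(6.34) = -52.70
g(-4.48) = -42.46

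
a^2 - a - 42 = (a - 7)*(a + 6)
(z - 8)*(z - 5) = z^2 - 13*z + 40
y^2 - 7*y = y*(y - 7)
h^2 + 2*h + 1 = (h + 1)^2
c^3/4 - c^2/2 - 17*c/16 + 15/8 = (c/4 + 1/2)*(c - 5/2)*(c - 3/2)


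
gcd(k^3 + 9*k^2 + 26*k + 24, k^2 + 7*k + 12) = k^2 + 7*k + 12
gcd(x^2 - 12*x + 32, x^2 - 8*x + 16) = x - 4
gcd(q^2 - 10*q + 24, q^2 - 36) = q - 6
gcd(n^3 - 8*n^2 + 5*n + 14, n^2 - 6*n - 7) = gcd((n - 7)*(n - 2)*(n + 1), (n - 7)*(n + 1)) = n^2 - 6*n - 7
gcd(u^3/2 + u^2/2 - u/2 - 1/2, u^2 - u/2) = 1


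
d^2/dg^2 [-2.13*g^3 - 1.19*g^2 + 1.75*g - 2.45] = -12.78*g - 2.38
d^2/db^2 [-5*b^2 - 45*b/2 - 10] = -10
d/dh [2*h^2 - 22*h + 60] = 4*h - 22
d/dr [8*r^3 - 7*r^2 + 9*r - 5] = 24*r^2 - 14*r + 9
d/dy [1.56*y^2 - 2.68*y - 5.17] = 3.12*y - 2.68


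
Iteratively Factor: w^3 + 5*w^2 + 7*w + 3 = (w + 1)*(w^2 + 4*w + 3) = (w + 1)^2*(w + 3)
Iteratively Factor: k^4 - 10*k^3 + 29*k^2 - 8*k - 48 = (k - 3)*(k^3 - 7*k^2 + 8*k + 16) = (k - 4)*(k - 3)*(k^2 - 3*k - 4) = (k - 4)*(k - 3)*(k + 1)*(k - 4)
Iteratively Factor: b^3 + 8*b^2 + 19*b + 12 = (b + 3)*(b^2 + 5*b + 4) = (b + 3)*(b + 4)*(b + 1)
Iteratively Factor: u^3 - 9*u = (u)*(u^2 - 9) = u*(u + 3)*(u - 3)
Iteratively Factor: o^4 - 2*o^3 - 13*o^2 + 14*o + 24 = (o - 2)*(o^3 - 13*o - 12) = (o - 2)*(o + 1)*(o^2 - o - 12) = (o - 4)*(o - 2)*(o + 1)*(o + 3)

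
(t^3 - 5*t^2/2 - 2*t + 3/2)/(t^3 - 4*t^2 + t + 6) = (t - 1/2)/(t - 2)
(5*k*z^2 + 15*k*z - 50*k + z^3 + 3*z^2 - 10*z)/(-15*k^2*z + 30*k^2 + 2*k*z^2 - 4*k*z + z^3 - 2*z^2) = (z + 5)/(-3*k + z)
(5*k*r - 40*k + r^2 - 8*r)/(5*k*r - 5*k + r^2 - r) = (r - 8)/(r - 1)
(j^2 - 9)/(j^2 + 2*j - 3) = (j - 3)/(j - 1)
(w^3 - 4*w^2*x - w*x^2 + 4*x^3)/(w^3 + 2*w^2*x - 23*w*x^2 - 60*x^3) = (w^3 - 4*w^2*x - w*x^2 + 4*x^3)/(w^3 + 2*w^2*x - 23*w*x^2 - 60*x^3)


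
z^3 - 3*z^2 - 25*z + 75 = (z - 5)*(z - 3)*(z + 5)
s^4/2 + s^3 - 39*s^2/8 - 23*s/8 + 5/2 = (s/2 + 1/2)*(s - 5/2)*(s - 1/2)*(s + 4)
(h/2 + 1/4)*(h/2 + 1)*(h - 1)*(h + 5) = h^4/4 + 13*h^3/8 + 3*h^2/2 - 17*h/8 - 5/4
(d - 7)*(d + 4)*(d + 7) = d^3 + 4*d^2 - 49*d - 196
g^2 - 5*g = g*(g - 5)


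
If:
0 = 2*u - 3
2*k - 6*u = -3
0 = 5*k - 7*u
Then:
No Solution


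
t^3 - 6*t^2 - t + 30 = (t - 5)*(t - 3)*(t + 2)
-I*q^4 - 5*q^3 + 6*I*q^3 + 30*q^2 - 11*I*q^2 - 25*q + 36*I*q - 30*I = (q - 5)*(q - 6*I)*(q + I)*(-I*q + I)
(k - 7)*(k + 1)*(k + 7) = k^3 + k^2 - 49*k - 49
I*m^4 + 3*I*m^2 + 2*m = m*(m - I)*(m + 2*I)*(I*m + 1)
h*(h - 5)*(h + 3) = h^3 - 2*h^2 - 15*h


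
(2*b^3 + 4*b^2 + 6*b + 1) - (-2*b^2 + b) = 2*b^3 + 6*b^2 + 5*b + 1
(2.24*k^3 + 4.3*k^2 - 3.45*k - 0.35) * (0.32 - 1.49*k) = -3.3376*k^4 - 5.6902*k^3 + 6.5165*k^2 - 0.5825*k - 0.112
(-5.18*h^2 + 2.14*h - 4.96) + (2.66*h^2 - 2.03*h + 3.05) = -2.52*h^2 + 0.11*h - 1.91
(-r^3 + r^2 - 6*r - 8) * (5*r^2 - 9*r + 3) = -5*r^5 + 14*r^4 - 42*r^3 + 17*r^2 + 54*r - 24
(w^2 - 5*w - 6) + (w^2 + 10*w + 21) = 2*w^2 + 5*w + 15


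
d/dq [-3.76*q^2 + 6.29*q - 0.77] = 6.29 - 7.52*q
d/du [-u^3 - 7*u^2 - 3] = u*(-3*u - 14)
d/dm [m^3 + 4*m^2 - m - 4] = 3*m^2 + 8*m - 1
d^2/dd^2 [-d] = 0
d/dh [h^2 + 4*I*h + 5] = 2*h + 4*I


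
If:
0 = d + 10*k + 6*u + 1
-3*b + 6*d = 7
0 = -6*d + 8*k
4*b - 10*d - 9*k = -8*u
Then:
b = -2455/723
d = -128/241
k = -96/241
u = 847/1446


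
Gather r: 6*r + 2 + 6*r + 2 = 12*r + 4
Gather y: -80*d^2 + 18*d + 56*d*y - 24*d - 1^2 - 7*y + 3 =-80*d^2 - 6*d + y*(56*d - 7) + 2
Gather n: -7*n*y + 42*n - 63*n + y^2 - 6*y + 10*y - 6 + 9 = n*(-7*y - 21) + y^2 + 4*y + 3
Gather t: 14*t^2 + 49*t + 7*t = 14*t^2 + 56*t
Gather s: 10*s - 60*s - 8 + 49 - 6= 35 - 50*s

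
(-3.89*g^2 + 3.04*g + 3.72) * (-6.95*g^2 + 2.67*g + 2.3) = 27.0355*g^4 - 31.5143*g^3 - 26.6842*g^2 + 16.9244*g + 8.556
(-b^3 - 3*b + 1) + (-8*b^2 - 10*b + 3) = -b^3 - 8*b^2 - 13*b + 4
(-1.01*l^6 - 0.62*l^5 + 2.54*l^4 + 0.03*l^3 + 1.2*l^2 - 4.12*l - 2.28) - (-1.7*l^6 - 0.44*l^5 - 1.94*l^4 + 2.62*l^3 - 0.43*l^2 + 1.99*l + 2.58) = 0.69*l^6 - 0.18*l^5 + 4.48*l^4 - 2.59*l^3 + 1.63*l^2 - 6.11*l - 4.86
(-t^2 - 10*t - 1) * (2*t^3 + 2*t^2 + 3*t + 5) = -2*t^5 - 22*t^4 - 25*t^3 - 37*t^2 - 53*t - 5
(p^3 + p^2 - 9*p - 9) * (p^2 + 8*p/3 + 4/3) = p^5 + 11*p^4/3 - 5*p^3 - 95*p^2/3 - 36*p - 12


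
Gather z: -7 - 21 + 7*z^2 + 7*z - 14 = 7*z^2 + 7*z - 42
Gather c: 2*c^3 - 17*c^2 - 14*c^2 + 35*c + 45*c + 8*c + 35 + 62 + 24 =2*c^3 - 31*c^2 + 88*c + 121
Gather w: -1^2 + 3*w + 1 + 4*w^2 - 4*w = 4*w^2 - w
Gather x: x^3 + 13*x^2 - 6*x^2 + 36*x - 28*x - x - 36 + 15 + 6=x^3 + 7*x^2 + 7*x - 15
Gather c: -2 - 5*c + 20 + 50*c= 45*c + 18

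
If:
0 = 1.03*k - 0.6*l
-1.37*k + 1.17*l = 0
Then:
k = 0.00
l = 0.00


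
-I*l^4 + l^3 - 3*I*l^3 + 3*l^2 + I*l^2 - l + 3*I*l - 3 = (l - 1)*(l + 3)*(l + I)*(-I*l - I)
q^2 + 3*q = q*(q + 3)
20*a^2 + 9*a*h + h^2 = (4*a + h)*(5*a + h)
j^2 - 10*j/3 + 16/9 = (j - 8/3)*(j - 2/3)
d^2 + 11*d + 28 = (d + 4)*(d + 7)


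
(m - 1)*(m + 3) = m^2 + 2*m - 3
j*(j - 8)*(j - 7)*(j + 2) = j^4 - 13*j^3 + 26*j^2 + 112*j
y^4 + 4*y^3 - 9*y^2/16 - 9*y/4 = y*(y - 3/4)*(y + 3/4)*(y + 4)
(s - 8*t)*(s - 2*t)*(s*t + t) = s^3*t - 10*s^2*t^2 + s^2*t + 16*s*t^3 - 10*s*t^2 + 16*t^3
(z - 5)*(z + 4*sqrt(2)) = z^2 - 5*z + 4*sqrt(2)*z - 20*sqrt(2)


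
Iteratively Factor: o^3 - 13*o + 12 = (o - 3)*(o^2 + 3*o - 4) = (o - 3)*(o + 4)*(o - 1)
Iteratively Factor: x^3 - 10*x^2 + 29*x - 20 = (x - 4)*(x^2 - 6*x + 5) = (x - 4)*(x - 1)*(x - 5)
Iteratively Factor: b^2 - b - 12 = (b + 3)*(b - 4)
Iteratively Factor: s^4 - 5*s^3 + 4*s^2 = (s - 4)*(s^3 - s^2) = (s - 4)*(s - 1)*(s^2) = s*(s - 4)*(s - 1)*(s)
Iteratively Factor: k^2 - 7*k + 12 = (k - 3)*(k - 4)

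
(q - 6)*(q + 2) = q^2 - 4*q - 12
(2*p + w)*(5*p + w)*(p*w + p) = 10*p^3*w + 10*p^3 + 7*p^2*w^2 + 7*p^2*w + p*w^3 + p*w^2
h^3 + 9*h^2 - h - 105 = (h - 3)*(h + 5)*(h + 7)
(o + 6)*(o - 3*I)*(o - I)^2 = o^4 + 6*o^3 - 5*I*o^3 - 7*o^2 - 30*I*o^2 - 42*o + 3*I*o + 18*I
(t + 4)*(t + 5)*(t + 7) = t^3 + 16*t^2 + 83*t + 140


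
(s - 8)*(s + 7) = s^2 - s - 56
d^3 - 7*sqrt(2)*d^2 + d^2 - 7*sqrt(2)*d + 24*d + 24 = (d + 1)*(d - 4*sqrt(2))*(d - 3*sqrt(2))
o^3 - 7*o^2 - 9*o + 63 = (o - 7)*(o - 3)*(o + 3)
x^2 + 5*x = x*(x + 5)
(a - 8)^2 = a^2 - 16*a + 64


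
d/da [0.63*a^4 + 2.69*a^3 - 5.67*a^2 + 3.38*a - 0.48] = 2.52*a^3 + 8.07*a^2 - 11.34*a + 3.38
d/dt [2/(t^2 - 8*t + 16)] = 4*(4 - t)/(t^2 - 8*t + 16)^2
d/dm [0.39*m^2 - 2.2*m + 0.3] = 0.78*m - 2.2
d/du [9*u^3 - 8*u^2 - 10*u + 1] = 27*u^2 - 16*u - 10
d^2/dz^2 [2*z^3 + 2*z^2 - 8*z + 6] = 12*z + 4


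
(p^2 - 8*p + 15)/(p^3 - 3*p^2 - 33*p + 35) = (p^2 - 8*p + 15)/(p^3 - 3*p^2 - 33*p + 35)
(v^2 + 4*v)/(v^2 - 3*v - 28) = v/(v - 7)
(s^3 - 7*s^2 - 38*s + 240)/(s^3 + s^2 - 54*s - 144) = (s - 5)/(s + 3)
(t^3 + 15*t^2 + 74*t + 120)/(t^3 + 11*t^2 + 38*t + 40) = (t + 6)/(t + 2)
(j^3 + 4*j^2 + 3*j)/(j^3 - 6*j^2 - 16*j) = (j^2 + 4*j + 3)/(j^2 - 6*j - 16)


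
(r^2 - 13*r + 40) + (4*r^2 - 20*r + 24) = 5*r^2 - 33*r + 64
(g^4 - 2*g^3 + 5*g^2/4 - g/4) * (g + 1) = g^5 - g^4 - 3*g^3/4 + g^2 - g/4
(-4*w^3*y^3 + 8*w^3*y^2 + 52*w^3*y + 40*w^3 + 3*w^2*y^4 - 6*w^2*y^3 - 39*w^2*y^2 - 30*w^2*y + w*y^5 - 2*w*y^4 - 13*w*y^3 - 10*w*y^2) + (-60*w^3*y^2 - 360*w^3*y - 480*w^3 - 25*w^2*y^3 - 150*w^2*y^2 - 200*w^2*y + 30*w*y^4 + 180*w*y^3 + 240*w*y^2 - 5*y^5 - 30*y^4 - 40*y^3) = -4*w^3*y^3 - 52*w^3*y^2 - 308*w^3*y - 440*w^3 + 3*w^2*y^4 - 31*w^2*y^3 - 189*w^2*y^2 - 230*w^2*y + w*y^5 + 28*w*y^4 + 167*w*y^3 + 230*w*y^2 - 5*y^5 - 30*y^4 - 40*y^3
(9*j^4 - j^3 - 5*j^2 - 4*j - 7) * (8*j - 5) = 72*j^5 - 53*j^4 - 35*j^3 - 7*j^2 - 36*j + 35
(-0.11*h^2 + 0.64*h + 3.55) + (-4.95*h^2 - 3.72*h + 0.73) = -5.06*h^2 - 3.08*h + 4.28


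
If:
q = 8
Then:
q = 8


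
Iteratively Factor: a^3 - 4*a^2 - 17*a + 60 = (a - 3)*(a^2 - a - 20) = (a - 3)*(a + 4)*(a - 5)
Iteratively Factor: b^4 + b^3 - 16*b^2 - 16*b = (b + 1)*(b^3 - 16*b) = b*(b + 1)*(b^2 - 16) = b*(b - 4)*(b + 1)*(b + 4)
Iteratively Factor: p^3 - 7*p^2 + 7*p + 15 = (p + 1)*(p^2 - 8*p + 15) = (p - 3)*(p + 1)*(p - 5)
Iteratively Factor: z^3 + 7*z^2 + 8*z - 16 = (z + 4)*(z^2 + 3*z - 4) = (z + 4)^2*(z - 1)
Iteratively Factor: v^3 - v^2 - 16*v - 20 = (v - 5)*(v^2 + 4*v + 4) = (v - 5)*(v + 2)*(v + 2)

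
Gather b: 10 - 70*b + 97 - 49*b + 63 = 170 - 119*b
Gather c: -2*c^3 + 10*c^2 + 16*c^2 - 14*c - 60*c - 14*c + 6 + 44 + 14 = -2*c^3 + 26*c^2 - 88*c + 64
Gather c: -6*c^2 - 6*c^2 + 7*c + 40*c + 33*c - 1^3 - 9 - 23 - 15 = -12*c^2 + 80*c - 48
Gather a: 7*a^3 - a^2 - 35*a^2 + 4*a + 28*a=7*a^3 - 36*a^2 + 32*a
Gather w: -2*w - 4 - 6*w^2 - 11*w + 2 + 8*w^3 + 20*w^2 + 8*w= 8*w^3 + 14*w^2 - 5*w - 2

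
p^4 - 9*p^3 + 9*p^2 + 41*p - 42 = (p - 7)*(p - 3)*(p - 1)*(p + 2)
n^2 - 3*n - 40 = (n - 8)*(n + 5)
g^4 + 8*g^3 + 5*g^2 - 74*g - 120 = (g - 3)*(g + 2)*(g + 4)*(g + 5)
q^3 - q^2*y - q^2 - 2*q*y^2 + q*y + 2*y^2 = (q - 1)*(q - 2*y)*(q + y)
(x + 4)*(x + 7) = x^2 + 11*x + 28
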